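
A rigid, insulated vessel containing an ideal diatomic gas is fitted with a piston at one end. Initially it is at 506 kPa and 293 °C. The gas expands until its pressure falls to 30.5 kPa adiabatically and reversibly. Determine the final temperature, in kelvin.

Adiabatic: T₂/T₁ = (P₂/P₁)^((γ−1)/γ).
For a diatomic ideal gas γ = 7/5, so (γ−1)/γ = 2/7.
T₁ = 293 °C = 566.1 K.
T₂ = 566.1 × (30.5/506)^(2/7) = 253.7 K.

T₂ ≈ 254 K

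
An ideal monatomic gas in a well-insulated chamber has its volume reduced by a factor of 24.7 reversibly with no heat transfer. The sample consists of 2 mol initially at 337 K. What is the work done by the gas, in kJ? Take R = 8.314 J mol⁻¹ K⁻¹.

W ≈ -62.9 kJ

For a reversible adiabat TV^(γ−1) is constant, so T₂ = T₁ (V₁/V₂)^(γ−1).
γ = 5/3 for a monatomic ideal gas, so γ−1 = 2/3.
T₂ = 337 × 24.7^(2/3) = 2858 K.
Q = 0, so ΔU = W_on_gas = nCᵥΔT with Cᵥ = R/(γ−1) = 12.47 J/(mol·K).
ΔU = 2 × 12.47 × (2858 − 337) = 62880 J.
Work done by the gas = −ΔU = -62880 J.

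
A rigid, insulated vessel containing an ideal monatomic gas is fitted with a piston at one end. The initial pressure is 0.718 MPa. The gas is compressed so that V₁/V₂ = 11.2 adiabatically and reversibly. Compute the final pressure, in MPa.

P₂ ≈ 40.3 MPa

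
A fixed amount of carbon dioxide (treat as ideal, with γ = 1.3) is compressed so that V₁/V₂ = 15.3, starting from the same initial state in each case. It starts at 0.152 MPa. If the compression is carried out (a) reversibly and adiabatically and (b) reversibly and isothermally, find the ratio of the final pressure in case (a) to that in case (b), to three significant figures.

Isothermal: P_b = P₁(V₁/V₂) = 0.152×15.3.
Adiabatic: P_a = P₁(V₁/V₂)^γ = 0.152×15.3^(1.3).
P_a/P_b = (V₁/V₂)^(γ−1) = 15.3^(0.3) = 2.267.

P_adiabatic / P_isothermal ≈ 2.27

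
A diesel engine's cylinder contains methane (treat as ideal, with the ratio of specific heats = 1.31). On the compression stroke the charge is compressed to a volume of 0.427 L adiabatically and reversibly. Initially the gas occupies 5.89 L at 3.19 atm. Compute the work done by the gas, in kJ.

P₂ = P₁(V₁/V₂)^γ = 3.19×(5.89/0.427)^(1.31) = 99.26 atm.
For a reversible adiabat, W_by_gas = (P₁V₁ − P₂V₂)/(γ−1).
W_by = (323200×0.00589 − 1.006×10^7×0.000427) / (0.31) = -7712 J.

W ≈ -7.71 kJ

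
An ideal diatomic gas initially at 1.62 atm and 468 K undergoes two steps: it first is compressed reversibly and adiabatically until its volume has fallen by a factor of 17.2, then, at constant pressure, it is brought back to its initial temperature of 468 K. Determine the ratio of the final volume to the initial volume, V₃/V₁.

V₃/V₁ ≈ 0.0186

For a diatomic ideal gas γ = 7/5.
Adiabatic step: V₂/V₁ = 0.05814; T₂ = T₁·17.2^(2/5) = 1460 K.
Isobaric step: V₃/V₂ = T₃/T₂ = 468/1460.
V₃/V₁ = (V₂/V₁)(V₃/V₂) = 0.05814 × (468/1460) = 0.01863.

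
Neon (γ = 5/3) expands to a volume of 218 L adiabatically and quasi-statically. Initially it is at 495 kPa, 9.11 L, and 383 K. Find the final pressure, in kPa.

P₂ ≈ 2.49 kPa

Since PV^γ is constant along a reversible adiabat, P₂ = P₁ (V₁/V₂)^γ.
P₂ = 495 × (9.11/218)^(5/3) = 2.491 kPa.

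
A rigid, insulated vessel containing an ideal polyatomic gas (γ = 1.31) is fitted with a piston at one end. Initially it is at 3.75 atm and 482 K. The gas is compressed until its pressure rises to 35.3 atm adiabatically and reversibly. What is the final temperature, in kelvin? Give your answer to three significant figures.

Adiabatic: T₂/T₁ = (P₂/P₁)^((γ−1)/γ).
T₂ = 482 × (35.3/3.75)^(0.237) = 819.4 K.

T₂ ≈ 819 K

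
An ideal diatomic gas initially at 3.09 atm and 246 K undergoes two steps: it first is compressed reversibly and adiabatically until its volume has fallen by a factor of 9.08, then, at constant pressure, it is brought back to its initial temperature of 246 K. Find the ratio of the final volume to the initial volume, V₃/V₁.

V₃/V₁ ≈ 0.0456

For a diatomic ideal gas γ = 7/5.
Adiabatic step: V₂/V₁ = 0.1101; T₂ = T₁·9.08^(2/5) = 594.5 K.
Isobaric step: V₃/V₂ = T₃/T₂ = 246/594.5.
V₃/V₁ = (V₂/V₁)(V₃/V₂) = 0.1101 × (246/594.5) = 0.04557.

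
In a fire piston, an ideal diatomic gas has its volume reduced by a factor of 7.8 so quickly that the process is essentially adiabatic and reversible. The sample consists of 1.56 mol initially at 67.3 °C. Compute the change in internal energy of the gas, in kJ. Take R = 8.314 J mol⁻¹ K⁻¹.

ΔU ≈ 14.1 kJ

Adiabatic: T₁V₁^(γ−1) = T₂V₂^(γ−1) ⇒ T₂ = T₁ (V₁/V₂)^(γ−1).
γ = 7/5 for a diatomic ideal gas, so γ−1 = 2/5.
T₁ = 67.3 °C = 340.4 K.
T₂ = 340.4 × 7.8^(2/5) = 774.3 K.
Q = 0, so ΔU = W_on_gas = nCᵥΔT with Cᵥ = R/(γ−1) = 20.79 J/(mol·K).
ΔU = 1.56 × 20.79 × (774.3 − 340.4) = 14070 J.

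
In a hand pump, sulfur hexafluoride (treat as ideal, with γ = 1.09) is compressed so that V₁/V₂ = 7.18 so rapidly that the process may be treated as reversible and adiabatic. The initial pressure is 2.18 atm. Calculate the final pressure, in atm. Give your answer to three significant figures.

Since PV^γ is constant along a reversible adiabat, P₂ = P₁ (V₁/V₂)^γ.
P₂ = 2.18 × 7.18^(1.09) = 18.69 atm.

P₂ ≈ 18.7 atm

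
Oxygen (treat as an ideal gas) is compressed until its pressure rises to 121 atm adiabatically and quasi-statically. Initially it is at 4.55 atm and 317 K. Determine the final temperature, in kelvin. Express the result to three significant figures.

Along an adiabat T P^((1−γ)/γ) is constant, so T₂ = T₁ (P₂/P₁)^((γ−1)/γ).
For a diatomic ideal gas γ = 7/5, so (γ−1)/γ = 2/7.
T₂ = 317 × (121/4.55)^(2/7) = 809.4 K.

T₂ ≈ 809 K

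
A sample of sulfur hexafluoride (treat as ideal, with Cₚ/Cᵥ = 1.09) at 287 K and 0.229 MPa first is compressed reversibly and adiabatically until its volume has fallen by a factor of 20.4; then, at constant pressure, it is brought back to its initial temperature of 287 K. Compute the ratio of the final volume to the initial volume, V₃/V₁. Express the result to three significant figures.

Adiabatic step: V₂/V₁ = 0.04902; T₂ = T₁·20.4^(0.09) = 376.5 K.
Isobaric step: V₃/V₂ = T₃/T₂ = 287/376.5.
V₃/V₁ = (V₂/V₁)(V₃/V₂) = 0.04902 × (287/376.5) = 0.03737.

V₃/V₁ ≈ 0.0374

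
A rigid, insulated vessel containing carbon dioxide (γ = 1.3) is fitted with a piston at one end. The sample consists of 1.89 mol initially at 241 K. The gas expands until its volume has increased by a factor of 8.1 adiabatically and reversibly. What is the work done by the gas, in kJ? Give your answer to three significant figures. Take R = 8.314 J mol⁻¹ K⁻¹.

W ≈ 5.88 kJ

Adiabatic: T₁V₁^(γ−1) = T₂V₂^(γ−1) ⇒ T₂ = T₁ (V₁/V₂)^(γ−1).
T₂ = 241 × (1/8.1)^(0.3) = 128.7 K.
Q = 0, so ΔU = W_on_gas = nCᵥΔT with Cᵥ = R/(γ−1) = 27.71 J/(mol·K).
ΔU = 1.89 × 27.71 × (128.7 − 241) = -5884 J.
Work done by the gas = −ΔU = 5884 J.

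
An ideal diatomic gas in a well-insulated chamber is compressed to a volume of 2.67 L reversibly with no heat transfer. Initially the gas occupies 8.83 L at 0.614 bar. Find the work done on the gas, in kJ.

γ = 7/5 for a diatomic ideal gas.
P₂ = P₁(V₁/V₂)^γ = 0.614×(8.83/2.67)^(7/5) = 3.276 bar.
For a reversible adiabat, W_by_gas = (P₁V₁ − P₂V₂)/(γ−1).
W_by = (61400×0.00883 − 327600×0.00267) / (2/5) = -831.6 J.
W_on_gas = −W_by = 831.6 J.

W ≈ 0.832 kJ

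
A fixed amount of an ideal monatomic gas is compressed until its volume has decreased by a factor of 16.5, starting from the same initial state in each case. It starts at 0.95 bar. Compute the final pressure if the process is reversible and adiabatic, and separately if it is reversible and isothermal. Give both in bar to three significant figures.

adiabatic: 102 bar; isothermal: 15.7 bar

For a monatomic ideal gas γ = 5/3.
Isothermal: P₂ = P₁(V₁/V₂) = 0.95×16.5 = 15.67 bar.
Adiabatic: P₂ = P₁(V₁/V₂)^γ = 0.95×16.5^(5/3) = 101.6 bar.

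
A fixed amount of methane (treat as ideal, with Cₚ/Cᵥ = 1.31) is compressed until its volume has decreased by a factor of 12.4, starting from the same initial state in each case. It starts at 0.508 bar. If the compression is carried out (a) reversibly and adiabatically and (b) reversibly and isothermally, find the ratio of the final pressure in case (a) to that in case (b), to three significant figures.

Isothermal: P_b = P₁(V₁/V₂) = 0.508×12.4.
Adiabatic: P_a = P₁(V₁/V₂)^γ = 0.508×12.4^(1.31).
P_a/P_b = (V₁/V₂)^(γ−1) = 12.4^(0.31) = 2.183.

P_adiabatic / P_isothermal ≈ 2.18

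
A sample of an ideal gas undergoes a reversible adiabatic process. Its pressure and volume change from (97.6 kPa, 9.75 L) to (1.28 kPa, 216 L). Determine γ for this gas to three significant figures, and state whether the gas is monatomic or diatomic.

γ ≈ 1.40; diatomic

PV^γ = const ⇒ γ = ln(P₂/P₁) / ln(V₁/V₂).
γ = ln(1.28/97.6) / ln(9.75/216) = 1.399.
γ ≈ 1.40 is close to 7/5, so the gas is diatomic.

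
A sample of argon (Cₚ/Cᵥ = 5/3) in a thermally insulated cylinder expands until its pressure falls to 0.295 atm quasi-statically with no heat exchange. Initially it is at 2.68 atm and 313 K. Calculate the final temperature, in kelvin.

T₂ ≈ 129 K

Along an adiabat T P^((1−γ)/γ) is constant, so T₂ = T₁ (P₂/P₁)^((γ−1)/γ).
T₂ = 313 × (0.295/2.68)^(2/5) = 129.5 K.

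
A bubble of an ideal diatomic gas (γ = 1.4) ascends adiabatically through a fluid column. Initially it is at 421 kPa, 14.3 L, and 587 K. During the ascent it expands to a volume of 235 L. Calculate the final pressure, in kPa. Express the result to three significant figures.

Since PV^γ is constant along a reversible adiabat, P₂ = P₁ (V₁/V₂)^γ.
P₂ = 421 × (14.3/235)^(1.4) = 8.361 kPa.

P₂ ≈ 8.36 kPa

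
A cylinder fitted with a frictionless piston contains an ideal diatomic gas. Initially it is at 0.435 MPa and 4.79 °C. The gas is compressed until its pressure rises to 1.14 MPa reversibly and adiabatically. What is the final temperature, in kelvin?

Along an adiabat T P^((1−γ)/γ) is constant, so T₂ = T₁ (P₂/P₁)^((γ−1)/γ).
For a diatomic ideal gas γ = 7/5, so (γ−1)/γ = 2/7.
T₁ = 4.79 °C = 277.9 K.
T₂ = 277.9 × (1.14/0.435)^(2/7) = 366 K.

T₂ ≈ 366 K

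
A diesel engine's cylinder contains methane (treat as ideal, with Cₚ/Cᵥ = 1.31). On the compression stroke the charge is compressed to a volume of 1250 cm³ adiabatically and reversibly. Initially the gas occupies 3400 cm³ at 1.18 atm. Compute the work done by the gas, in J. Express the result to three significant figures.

P₂ = P₁(V₁/V₂)^γ = 1.18×(3400/1250)^(1.31) = 4.377 atm.
For a reversible adiabat, W_by_gas = (P₁V₁ − P₂V₂)/(γ−1).
W_by = (119600×0.0034 − 443500×0.00125) / (0.31) = -476.9 J.

W ≈ -477 J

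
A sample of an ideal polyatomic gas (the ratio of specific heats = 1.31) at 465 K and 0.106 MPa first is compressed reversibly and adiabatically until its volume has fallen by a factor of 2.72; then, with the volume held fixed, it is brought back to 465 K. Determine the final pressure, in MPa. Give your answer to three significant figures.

Adiabatic step (PV^γ = const): P₂ = 0.106×2.72^(1.31) = 0.3932 MPa; T₂ = 465×2.72^(0.31) = 634.1 K.
Isochoric: P₃ = P₂(T₃/T₂) = 0.3932 × (465/634.1) = 0.2883 MPa.

P₃ ≈ 0.288 MPa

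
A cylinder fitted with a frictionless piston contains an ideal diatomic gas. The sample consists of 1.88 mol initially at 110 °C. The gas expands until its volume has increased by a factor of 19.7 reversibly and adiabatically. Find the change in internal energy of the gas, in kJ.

ΔU ≈ -10.4 kJ

Adiabatic: T₁V₁^(γ−1) = T₂V₂^(γ−1) ⇒ T₂ = T₁ (V₁/V₂)^(γ−1).
γ = 7/5 for a diatomic ideal gas, so γ−1 = 2/5.
T₁ = 110 °C = 383.1 K.
T₂ = 383.1 × (1/19.7)^(2/5) = 116.3 K.
Q = 0, so ΔU = W_on_gas = nCᵥΔT with Cᵥ = R/(γ−1) = 20.79 J/(mol·K).
ΔU = 1.88 × 20.79 × (116.3 − 383.1) = -10430 J.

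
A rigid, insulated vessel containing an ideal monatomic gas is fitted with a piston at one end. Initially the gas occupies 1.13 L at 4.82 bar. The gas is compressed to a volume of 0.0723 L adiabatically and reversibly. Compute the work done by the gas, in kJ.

γ = 5/3 for a monatomic ideal gas.
P₂ = P₁(V₁/V₂)^γ = 4.82×(1.13/0.0723)^(5/3) = 470.9 bar.
For a reversible adiabat, W_by_gas = (P₁V₁ − P₂V₂)/(γ−1).
W_by = (482000×0.00113 − 4.709×10^7×7.23×10^-5) / (2/3) = -4290 J.

W ≈ -4.29 kJ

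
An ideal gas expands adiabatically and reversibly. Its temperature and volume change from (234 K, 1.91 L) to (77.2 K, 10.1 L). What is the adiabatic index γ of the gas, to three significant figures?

γ ≈ 1.67

TV^(γ−1) = const ⇒ γ − 1 = ln(T₂/T₁) / ln(V₁/V₂).
γ = 1 + ln(77.2/234) / ln(1.91/10.1) = 1.666.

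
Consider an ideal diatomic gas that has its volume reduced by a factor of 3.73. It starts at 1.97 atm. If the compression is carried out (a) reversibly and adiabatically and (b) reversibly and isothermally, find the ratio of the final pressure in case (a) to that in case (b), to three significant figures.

P_adiabatic / P_isothermal ≈ 1.69

For a diatomic ideal gas γ = 7/5.
Isothermal: P_b = P₁(V₁/V₂) = 1.97×3.73.
Adiabatic: P_a = P₁(V₁/V₂)^γ = 1.97×3.73^(7/5).
P_a/P_b = (V₁/V₂)^(γ−1) = 3.73^(2/5) = 1.693.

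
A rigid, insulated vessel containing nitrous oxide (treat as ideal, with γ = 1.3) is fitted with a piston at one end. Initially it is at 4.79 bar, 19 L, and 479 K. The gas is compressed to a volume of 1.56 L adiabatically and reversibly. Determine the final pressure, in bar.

P₂ ≈ 123 bar

Since PV^γ is constant along a reversible adiabat, P₂ = P₁ (V₁/V₂)^γ.
P₂ = 4.79 × (19/1.56)^(1.3) = 123.5 bar.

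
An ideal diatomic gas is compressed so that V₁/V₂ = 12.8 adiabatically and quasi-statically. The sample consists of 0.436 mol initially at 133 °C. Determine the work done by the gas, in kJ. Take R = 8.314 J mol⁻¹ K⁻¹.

W ≈ -6.52 kJ

Adiabatic: T₁V₁^(γ−1) = T₂V₂^(γ−1) ⇒ T₂ = T₁ (V₁/V₂)^(γ−1).
γ = 7/5 for a diatomic ideal gas, so γ−1 = 2/5.
T₁ = 133 °C = 406.1 K.
T₂ = 406.1 × 12.8^(2/5) = 1126 K.
Q = 0, so ΔU = W_on_gas = nCᵥΔT with Cᵥ = R/(γ−1) = 20.79 J/(mol·K).
ΔU = 0.436 × 20.79 × (1126 − 406.1) = 6524 J.
Work done by the gas = −ΔU = -6524 J.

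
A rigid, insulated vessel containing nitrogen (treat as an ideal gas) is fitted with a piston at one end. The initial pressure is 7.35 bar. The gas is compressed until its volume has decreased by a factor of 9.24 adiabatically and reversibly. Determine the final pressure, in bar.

Adiabatic: P₁V₁^γ = P₂V₂^γ ⇒ P₂ = P₁ (V₁/V₂)^γ.
For a diatomic ideal gas γ = 7/5.
P₂ = 7.35 × 9.24^(7/5) = 165.3 bar.

P₂ ≈ 165 bar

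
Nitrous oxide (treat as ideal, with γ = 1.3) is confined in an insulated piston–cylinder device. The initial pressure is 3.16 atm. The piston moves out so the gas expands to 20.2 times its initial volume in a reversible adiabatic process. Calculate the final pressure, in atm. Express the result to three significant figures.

P₂ ≈ 0.0635 atm

Since PV^γ is constant along a reversible adiabat, P₂ = P₁ (V₁/V₂)^γ.
P₂ = 3.16 × (1/20.2)^(1.3) = 0.06349 atm.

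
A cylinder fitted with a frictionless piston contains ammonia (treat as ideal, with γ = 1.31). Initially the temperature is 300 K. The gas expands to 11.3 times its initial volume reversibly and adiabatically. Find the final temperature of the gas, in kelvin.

Adiabatic: T₁V₁^(γ−1) = T₂V₂^(γ−1) ⇒ T₂ = T₁ (V₁/V₂)^(γ−1).
T₂ = 300 × (1/11.3)^(0.31) = 141.5 K.

T₂ ≈ 141 K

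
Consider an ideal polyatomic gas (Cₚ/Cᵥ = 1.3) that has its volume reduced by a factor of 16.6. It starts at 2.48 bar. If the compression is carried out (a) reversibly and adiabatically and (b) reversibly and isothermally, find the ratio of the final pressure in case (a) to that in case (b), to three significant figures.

P_adiabatic / P_isothermal ≈ 2.32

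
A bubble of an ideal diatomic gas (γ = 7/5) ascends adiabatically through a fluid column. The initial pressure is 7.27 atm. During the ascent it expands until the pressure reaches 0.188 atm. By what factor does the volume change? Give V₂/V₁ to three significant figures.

V₂/V₁ ≈ 13.6

From PV^γ = const, V₂/V₁ = (P₁/P₂)^(1/γ).
V₂/V₁ = (7.27/0.188)^(5/7) = 13.61.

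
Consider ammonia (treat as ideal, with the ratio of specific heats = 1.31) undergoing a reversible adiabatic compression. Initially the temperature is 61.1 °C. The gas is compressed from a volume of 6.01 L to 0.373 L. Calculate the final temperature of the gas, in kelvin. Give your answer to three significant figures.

T₂ ≈ 791 K

Adiabatic: T₁V₁^(γ−1) = T₂V₂^(γ−1) ⇒ T₂ = T₁ (V₁/V₂)^(γ−1).
T₁ = 61.1 °C = 334.2 K.
T₂ = 334.2 × (6.01/0.373)^(0.31) = 791.2 K.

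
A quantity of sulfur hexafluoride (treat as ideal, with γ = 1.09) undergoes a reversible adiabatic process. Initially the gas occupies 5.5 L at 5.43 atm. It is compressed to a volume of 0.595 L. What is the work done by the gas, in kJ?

P₂ = P₁(V₁/V₂)^γ = 5.43×(5.5/0.595)^(1.09) = 61.32 atm.
For a reversible adiabat, W_by_gas = (P₁V₁ − P₂V₂)/(γ−1).
W_by = (550200×0.0055 − 6.213×10^6×0.000595) / (0.09) = -7451 J.

W ≈ -7.45 kJ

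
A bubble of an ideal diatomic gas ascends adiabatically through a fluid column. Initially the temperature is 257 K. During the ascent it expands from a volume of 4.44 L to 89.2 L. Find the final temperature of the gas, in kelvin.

T₂ ≈ 77.4 K

For a reversible adiabat TV^(γ−1) is constant, so T₂ = T₁ (V₁/V₂)^(γ−1).
For a diatomic ideal gas γ = 7/5, so γ−1 = 2/5.
T₂ = 257 × (4.44/89.2)^(2/5) = 77.4 K.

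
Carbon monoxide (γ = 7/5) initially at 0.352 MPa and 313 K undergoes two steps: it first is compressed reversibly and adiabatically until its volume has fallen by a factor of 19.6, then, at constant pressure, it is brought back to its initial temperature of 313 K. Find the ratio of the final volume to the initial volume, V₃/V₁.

V₃/V₁ ≈ 0.0155

Adiabatic step: V₂/V₁ = 0.05102; T₂ = T₁·19.6^(2/5) = 1029 K.
Isobaric step: V₃/V₂ = T₃/T₂ = 313/1029.
V₃/V₁ = (V₂/V₁)(V₃/V₂) = 0.05102 × (313/1029) = 0.01552.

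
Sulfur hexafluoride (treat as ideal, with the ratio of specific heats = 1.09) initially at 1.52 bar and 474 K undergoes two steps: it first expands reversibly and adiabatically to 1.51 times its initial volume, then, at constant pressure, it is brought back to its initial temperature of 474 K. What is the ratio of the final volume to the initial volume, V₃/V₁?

Adiabatic step: V₂/V₁ = 1.51; T₂ = T₁·(1/1.51)^(0.09) = 456.7 K.
Isobaric step: V₃/V₂ = T₃/T₂ = 474/456.7.
V₃/V₁ = (V₂/V₁)(V₃/V₂) = 1.51 × (474/456.7) = 1.567.

V₃/V₁ ≈ 1.57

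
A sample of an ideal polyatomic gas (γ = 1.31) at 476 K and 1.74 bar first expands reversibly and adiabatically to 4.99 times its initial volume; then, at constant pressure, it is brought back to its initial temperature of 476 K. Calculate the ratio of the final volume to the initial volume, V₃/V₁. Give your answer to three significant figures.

V₃/V₁ ≈ 8.21

Adiabatic step: V₂/V₁ = 4.99; T₂ = T₁·(1/4.99)^(0.31) = 289.2 K.
Isobaric step: V₃/V₂ = T₃/T₂ = 476/289.2.
V₃/V₁ = (V₂/V₁)(V₃/V₂) = 4.99 × (476/289.2) = 8.213.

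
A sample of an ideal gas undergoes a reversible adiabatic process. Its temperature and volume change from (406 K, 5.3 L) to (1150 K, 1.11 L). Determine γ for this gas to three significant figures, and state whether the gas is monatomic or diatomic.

γ ≈ 1.67; monatomic

TV^(γ−1) = const ⇒ γ − 1 = ln(T₂/T₁) / ln(V₁/V₂).
γ = 1 + ln(1150/406) / ln(5.3/1.11) = 1.666.
γ ≈ 1.67 is close to 5/3, so the gas is monatomic.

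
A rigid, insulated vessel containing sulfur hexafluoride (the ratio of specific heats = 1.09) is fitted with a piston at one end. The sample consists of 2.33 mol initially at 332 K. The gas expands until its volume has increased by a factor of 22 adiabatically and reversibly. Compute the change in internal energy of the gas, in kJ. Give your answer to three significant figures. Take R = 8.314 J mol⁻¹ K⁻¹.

ΔU ≈ -17.4 kJ

Adiabatic: T₁V₁^(γ−1) = T₂V₂^(γ−1) ⇒ T₂ = T₁ (V₁/V₂)^(γ−1).
T₂ = 332 × (1/22)^(0.09) = 251.4 K.
Q = 0, so ΔU = W_on_gas = nCᵥΔT with Cᵥ = R/(γ−1) = 92.38 J/(mol·K).
ΔU = 2.33 × 92.38 × (251.4 − 332) = -17350 J.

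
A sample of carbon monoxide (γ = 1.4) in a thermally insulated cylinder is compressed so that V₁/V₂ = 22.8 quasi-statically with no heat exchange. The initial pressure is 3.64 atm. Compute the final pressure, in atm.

Since PV^γ is constant along a reversible adiabat, P₂ = P₁ (V₁/V₂)^γ.
P₂ = 3.64 × 22.8^(1.4) = 289.9 atm.

P₂ ≈ 290 atm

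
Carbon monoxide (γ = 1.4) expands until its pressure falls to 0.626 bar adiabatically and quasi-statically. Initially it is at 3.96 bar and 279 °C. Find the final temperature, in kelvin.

T₂ ≈ 326 K

Along an adiabat T P^((1−γ)/γ) is constant, so T₂ = T₁ (P₂/P₁)^((γ−1)/γ).
T₁ = 279 °C = 552.1 K.
T₂ = 552.1 × (0.626/3.96)^(0.286) = 326 K.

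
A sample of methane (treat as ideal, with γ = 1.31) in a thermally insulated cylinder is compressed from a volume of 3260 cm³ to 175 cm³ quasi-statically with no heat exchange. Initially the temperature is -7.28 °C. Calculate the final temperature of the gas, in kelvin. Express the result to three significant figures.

For a reversible adiabat TV^(γ−1) is constant, so T₂ = T₁ (V₁/V₂)^(γ−1).
T₁ = -7.28 °C = 265.9 K.
T₂ = 265.9 × (3260/175)^(0.31) = 658.3 K.

T₂ ≈ 658 K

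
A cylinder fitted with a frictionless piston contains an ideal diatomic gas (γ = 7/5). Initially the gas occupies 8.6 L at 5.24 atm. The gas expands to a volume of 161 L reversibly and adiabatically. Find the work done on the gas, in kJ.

W ≈ -7.88 kJ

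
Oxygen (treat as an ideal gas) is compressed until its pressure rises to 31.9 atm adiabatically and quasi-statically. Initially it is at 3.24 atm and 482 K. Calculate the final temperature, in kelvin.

Adiabatic: T₂/T₁ = (P₂/P₁)^((γ−1)/γ).
For a diatomic ideal gas γ = 7/5, so (γ−1)/γ = 2/7.
T₂ = 482 × (31.9/3.24)^(2/7) = 926.5 K.

T₂ ≈ 926 K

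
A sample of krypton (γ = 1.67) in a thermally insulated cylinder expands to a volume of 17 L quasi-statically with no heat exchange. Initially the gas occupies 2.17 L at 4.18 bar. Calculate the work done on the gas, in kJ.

P₂ = P₁(V₁/V₂)^γ = 4.18×(2.17/17)^(1.67) = 0.1343 bar.
For a reversible adiabat, W_by_gas = (P₁V₁ − P₂V₂)/(γ−1).
W_by = (418000×0.00217 − 13430×0.017) / (0.67) = 1013 J.
W_on_gas = −W_by = -1013 J.

W ≈ -1.01 kJ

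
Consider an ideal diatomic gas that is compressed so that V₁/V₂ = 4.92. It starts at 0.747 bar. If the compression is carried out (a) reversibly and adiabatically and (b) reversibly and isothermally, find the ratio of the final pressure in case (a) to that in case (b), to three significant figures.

P_adiabatic / P_isothermal ≈ 1.89

For a diatomic ideal gas γ = 7/5.
Isothermal: P_b = P₁(V₁/V₂) = 0.747×4.92.
Adiabatic: P_a = P₁(V₁/V₂)^γ = 0.747×4.92^(7/5).
P_a/P_b = (V₁/V₂)^(γ−1) = 4.92^(2/5) = 1.891.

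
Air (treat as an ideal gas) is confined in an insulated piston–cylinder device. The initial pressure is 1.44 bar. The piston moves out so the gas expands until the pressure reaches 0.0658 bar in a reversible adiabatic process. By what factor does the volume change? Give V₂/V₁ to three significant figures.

From PV^γ = const, V₂/V₁ = (P₁/P₂)^(1/γ).
For a diatomic ideal gas γ = 7/5.
V₂/V₁ = (1.44/0.0658)^(5/7) = 9.062.

V₂/V₁ ≈ 9.06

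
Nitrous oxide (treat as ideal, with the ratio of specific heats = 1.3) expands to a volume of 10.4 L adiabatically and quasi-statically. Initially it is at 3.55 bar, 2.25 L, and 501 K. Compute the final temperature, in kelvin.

T₂ ≈ 317 K

Adiabatic: T₁V₁^(γ−1) = T₂V₂^(γ−1) ⇒ T₂ = T₁ (V₁/V₂)^(γ−1).
T₂ = 501 × (2.25/10.4)^(0.3) = 316.5 K.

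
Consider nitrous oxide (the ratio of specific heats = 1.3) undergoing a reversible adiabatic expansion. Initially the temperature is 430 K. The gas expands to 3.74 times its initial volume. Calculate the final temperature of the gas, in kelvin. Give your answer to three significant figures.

Adiabatic: T₁V₁^(γ−1) = T₂V₂^(γ−1) ⇒ T₂ = T₁ (V₁/V₂)^(γ−1).
T₂ = 430 × (1/3.74)^(0.3) = 289.5 K.

T₂ ≈ 289 K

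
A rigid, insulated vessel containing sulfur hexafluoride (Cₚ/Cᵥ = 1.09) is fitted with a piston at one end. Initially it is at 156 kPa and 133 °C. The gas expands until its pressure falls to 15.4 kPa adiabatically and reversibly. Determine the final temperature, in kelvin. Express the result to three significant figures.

Adiabatic: T₂/T₁ = (P₂/P₁)^((γ−1)/γ).
T₁ = 133 °C = 406.1 K.
T₂ = 406.1 × (15.4/156)^(0.0826) = 335.5 K.

T₂ ≈ 335 K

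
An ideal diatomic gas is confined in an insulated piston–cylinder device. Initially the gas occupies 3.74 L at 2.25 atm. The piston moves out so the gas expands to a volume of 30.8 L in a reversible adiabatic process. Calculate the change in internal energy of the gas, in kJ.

γ = 7/5 for a diatomic ideal gas.
P₂ = P₁(V₁/V₂)^γ = 2.25×(3.74/30.8)^(7/5) = 0.1176 atm.
For a reversible adiabat, W_by_gas = (P₁V₁ − P₂V₂)/(γ−1).
W_by = (228000×0.00374 − 11910×0.0308) / (2/5) = 1214 J.
Q = 0 ⇒ ΔU = −W_by = -1214 J.

ΔU ≈ -1.21 kJ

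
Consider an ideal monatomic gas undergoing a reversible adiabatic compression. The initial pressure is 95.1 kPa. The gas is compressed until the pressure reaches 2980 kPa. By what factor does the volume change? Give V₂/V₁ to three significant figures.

From PV^γ = const, V₂/V₁ = (P₁/P₂)^(1/γ).
For a monatomic ideal gas γ = 5/3.
V₂/V₁ = (95.1/2980)^(3/5) = 0.1266.

V₂/V₁ ≈ 0.127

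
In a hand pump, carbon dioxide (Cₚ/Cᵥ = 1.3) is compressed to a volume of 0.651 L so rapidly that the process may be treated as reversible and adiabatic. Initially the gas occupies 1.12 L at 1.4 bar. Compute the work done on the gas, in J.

W ≈ 92.4 J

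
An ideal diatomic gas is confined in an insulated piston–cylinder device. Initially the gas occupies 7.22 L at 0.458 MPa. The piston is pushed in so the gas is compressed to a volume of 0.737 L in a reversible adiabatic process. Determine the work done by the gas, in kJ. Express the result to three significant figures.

γ = 7/5 for a diatomic ideal gas.
P₂ = P₁(V₁/V₂)^γ = 0.458×(7.22/0.737)^(7/5) = 11.18 MPa.
For a reversible adiabat, W_by_gas = (P₁V₁ − P₂V₂)/(γ−1).
W_by = (458000×0.00722 − 1.118×10^7×0.000737) / (2/5) = -12330 J.

W ≈ -12.3 kJ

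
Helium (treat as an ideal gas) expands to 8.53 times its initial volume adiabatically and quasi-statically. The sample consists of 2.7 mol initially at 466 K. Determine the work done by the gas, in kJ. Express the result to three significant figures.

W ≈ 11.9 kJ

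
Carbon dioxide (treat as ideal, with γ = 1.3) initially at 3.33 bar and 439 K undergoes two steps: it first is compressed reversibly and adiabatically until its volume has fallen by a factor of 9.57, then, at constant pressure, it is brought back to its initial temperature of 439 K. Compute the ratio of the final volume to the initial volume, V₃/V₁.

Adiabatic step: V₂/V₁ = 0.1045; T₂ = T₁·9.57^(0.3) = 864.4 K.
Isobaric step: V₃/V₂ = T₃/T₂ = 439/864.4.
V₃/V₁ = (V₂/V₁)(V₃/V₂) = 0.1045 × (439/864.4) = 0.05307.

V₃/V₁ ≈ 0.0531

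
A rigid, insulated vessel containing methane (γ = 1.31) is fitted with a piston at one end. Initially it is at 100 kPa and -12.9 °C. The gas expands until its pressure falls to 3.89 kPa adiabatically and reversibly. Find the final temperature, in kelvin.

T₂ ≈ 121 K

Adiabatic: T₂/T₁ = (P₂/P₁)^((γ−1)/γ).
T₁ = -12.9 °C = 260.2 K.
T₂ = 260.2 × (3.89/100)^(0.237) = 120.7 K.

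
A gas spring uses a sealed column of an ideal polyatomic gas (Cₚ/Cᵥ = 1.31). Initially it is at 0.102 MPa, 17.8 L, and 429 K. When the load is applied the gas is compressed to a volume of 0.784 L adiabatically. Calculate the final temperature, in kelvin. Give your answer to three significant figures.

For a reversible adiabat TV^(γ−1) is constant, so T₂ = T₁ (V₁/V₂)^(γ−1).
T₂ = 429 × (17.8/0.784)^(0.31) = 1129 K.

T₂ ≈ 1130 K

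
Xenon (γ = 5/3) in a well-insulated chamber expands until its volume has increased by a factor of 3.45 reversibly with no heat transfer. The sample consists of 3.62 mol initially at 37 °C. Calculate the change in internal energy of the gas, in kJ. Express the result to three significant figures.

ΔU ≈ -7.87 kJ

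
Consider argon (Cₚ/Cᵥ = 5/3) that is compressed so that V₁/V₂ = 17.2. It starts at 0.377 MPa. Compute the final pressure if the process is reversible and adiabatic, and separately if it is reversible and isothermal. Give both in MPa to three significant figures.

adiabatic: 43.2 MPa; isothermal: 6.48 MPa

Isothermal: P₂ = P₁(V₁/V₂) = 0.377×17.2 = 6.484 MPa.
Adiabatic: P₂ = P₁(V₁/V₂)^γ = 0.377×17.2^(5/3) = 43.21 MPa.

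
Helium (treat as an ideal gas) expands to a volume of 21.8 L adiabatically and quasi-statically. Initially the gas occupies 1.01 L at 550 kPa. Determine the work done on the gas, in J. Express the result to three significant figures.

W ≈ -726 J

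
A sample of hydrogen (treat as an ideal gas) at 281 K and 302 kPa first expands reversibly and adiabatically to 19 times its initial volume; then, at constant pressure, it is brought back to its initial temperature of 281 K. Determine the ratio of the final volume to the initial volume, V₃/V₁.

V₃/V₁ ≈ 61.7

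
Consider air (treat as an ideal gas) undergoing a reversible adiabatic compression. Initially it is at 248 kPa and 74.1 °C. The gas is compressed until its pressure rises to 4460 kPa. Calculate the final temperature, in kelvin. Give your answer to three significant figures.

T₂ ≈ 793 K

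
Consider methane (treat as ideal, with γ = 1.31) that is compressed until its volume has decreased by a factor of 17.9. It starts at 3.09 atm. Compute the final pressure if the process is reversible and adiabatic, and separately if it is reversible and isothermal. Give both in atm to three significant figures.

adiabatic: 135 atm; isothermal: 55.3 atm

Isothermal: P₂ = P₁(V₁/V₂) = 3.09×17.9 = 55.31 atm.
Adiabatic: P₂ = P₁(V₁/V₂)^γ = 3.09×17.9^(1.31) = 135.3 atm.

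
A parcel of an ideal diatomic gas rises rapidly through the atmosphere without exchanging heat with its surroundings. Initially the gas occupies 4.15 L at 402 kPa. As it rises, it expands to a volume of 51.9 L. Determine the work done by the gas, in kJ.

W ≈ 2.65 kJ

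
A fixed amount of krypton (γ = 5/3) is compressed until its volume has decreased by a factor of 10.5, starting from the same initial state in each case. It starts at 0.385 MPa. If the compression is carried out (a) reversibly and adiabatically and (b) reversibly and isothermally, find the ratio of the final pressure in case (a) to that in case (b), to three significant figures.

P_adiabatic / P_isothermal ≈ 4.80

Isothermal: P_b = P₁(V₁/V₂) = 0.385×10.5.
Adiabatic: P_a = P₁(V₁/V₂)^γ = 0.385×10.5^(5/3).
P_a/P_b = (V₁/V₂)^(γ−1) = 10.5^(2/3) = 4.795.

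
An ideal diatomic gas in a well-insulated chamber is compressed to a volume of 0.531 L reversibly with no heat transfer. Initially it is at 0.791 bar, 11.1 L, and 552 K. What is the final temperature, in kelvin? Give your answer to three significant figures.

T₂ ≈ 1860 K

Adiabatic: T₁V₁^(γ−1) = T₂V₂^(γ−1) ⇒ T₂ = T₁ (V₁/V₂)^(γ−1).
γ = 7/5 for a diatomic ideal gas.
T₂ = 552 × (11.1/0.531)^(2/5) = 1862 K.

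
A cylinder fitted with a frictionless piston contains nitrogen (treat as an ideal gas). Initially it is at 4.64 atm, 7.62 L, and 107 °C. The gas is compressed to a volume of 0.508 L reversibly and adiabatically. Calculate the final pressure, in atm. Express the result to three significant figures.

P₂ ≈ 206 atm

Since PV^γ is constant along a reversible adiabat, P₂ = P₁ (V₁/V₂)^γ.
γ = 7/5 for a diatomic ideal gas.
P₂ = 4.64 × (7.62/0.508)^(7/5) = 205.6 atm.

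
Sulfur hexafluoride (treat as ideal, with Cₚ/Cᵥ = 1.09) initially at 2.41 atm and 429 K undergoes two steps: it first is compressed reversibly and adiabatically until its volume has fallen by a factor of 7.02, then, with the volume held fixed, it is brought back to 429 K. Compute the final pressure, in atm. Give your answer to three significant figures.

P₃ ≈ 16.9 atm

Adiabatic step (PV^γ = const): P₂ = 2.41×7.02^(1.09) = 20.16 atm; T₂ = 429×7.02^(0.09) = 511.2 K.
Isochoric: P₃ = P₂(T₃/T₂) = 20.16 × (429/511.2) = 16.92 atm.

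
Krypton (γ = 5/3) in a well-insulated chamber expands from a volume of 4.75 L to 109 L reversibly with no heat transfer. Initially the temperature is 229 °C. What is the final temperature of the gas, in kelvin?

T₂ ≈ 62.2 K

For a reversible adiabat TV^(γ−1) is constant, so T₂ = T₁ (V₁/V₂)^(γ−1).
T₁ = 229 °C = 502.1 K.
T₂ = 502.1 × (4.75/109)^(2/3) = 62.18 K.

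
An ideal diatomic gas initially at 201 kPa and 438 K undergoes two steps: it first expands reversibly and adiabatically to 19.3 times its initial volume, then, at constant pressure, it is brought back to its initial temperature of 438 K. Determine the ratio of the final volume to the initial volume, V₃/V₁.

For a diatomic ideal gas γ = 7/5.
Adiabatic step: V₂/V₁ = 19.3; T₂ = T₁·(1/19.3)^(2/5) = 134 K.
Isobaric step: V₃/V₂ = T₃/T₂ = 438/134.
V₃/V₁ = (V₂/V₁)(V₃/V₂) = 19.3 × (438/134) = 63.06.

V₃/V₁ ≈ 63.1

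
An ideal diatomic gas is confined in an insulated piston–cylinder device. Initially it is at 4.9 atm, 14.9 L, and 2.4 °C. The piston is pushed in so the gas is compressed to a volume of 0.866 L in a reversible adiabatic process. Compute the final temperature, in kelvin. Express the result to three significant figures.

T₂ ≈ 860 K

Adiabatic: T₁V₁^(γ−1) = T₂V₂^(γ−1) ⇒ T₂ = T₁ (V₁/V₂)^(γ−1).
γ = 7/5 for a diatomic ideal gas.
T₁ = 2.4 °C = 275.5 K.
T₂ = 275.5 × (14.9/0.866)^(2/5) = 859.9 K.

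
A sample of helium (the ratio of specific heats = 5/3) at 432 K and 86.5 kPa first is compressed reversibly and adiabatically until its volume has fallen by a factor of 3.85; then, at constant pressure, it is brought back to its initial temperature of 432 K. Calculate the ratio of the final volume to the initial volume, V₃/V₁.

V₃/V₁ ≈ 0.106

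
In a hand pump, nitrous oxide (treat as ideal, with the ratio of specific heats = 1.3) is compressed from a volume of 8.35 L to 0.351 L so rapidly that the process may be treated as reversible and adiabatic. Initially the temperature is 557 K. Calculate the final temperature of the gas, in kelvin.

Adiabatic: T₁V₁^(γ−1) = T₂V₂^(γ−1) ⇒ T₂ = T₁ (V₁/V₂)^(γ−1).
T₂ = 557 × (8.35/0.351)^(0.3) = 1441 K.

T₂ ≈ 1440 K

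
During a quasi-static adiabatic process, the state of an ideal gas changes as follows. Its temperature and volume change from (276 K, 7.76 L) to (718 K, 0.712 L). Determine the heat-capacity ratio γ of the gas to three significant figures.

γ ≈ 1.40

TV^(γ−1) = const ⇒ γ − 1 = ln(T₂/T₁) / ln(V₁/V₂).
γ = 1 + ln(718/276) / ln(7.76/0.712) = 1.4.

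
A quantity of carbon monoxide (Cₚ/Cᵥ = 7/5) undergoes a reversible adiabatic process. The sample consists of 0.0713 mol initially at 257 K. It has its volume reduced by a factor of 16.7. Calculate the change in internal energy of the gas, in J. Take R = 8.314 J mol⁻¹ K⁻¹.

Adiabatic: T₁V₁^(γ−1) = T₂V₂^(γ−1) ⇒ T₂ = T₁ (V₁/V₂)^(γ−1).
T₂ = 257 × 16.7^(2/5) = 792.5 K.
Q = 0, so ΔU = W_on_gas = nCᵥΔT with Cᵥ = R/(γ−1) = 20.79 J/(mol·K).
ΔU = 0.0713 × 20.79 × (792.5 − 257) = 793.7 J.

ΔU ≈ 794 J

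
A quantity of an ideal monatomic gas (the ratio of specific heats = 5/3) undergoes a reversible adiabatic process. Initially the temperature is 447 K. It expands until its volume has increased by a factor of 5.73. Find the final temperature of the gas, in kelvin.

T₂ ≈ 140 K

For a reversible adiabat TV^(γ−1) is constant, so T₂ = T₁ (V₁/V₂)^(γ−1).
T₂ = 447 × (1/5.73)^(2/3) = 139.6 K.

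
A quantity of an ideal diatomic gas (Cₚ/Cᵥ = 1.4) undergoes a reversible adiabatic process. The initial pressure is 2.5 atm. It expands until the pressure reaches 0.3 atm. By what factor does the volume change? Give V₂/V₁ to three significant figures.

V₂/V₁ ≈ 4.55

From PV^γ = const, V₂/V₁ = (P₁/P₂)^(1/γ).
V₂/V₁ = (2.5/0.3)^(0.714) = 4.547.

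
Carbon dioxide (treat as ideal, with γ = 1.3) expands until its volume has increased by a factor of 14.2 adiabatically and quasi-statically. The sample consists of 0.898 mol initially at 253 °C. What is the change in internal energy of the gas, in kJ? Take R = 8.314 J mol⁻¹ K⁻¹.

ΔU ≈ -7.19 kJ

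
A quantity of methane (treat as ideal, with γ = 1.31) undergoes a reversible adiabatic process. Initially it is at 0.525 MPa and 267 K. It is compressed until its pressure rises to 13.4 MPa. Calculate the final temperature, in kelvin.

Along an adiabat T P^((1−γ)/γ) is constant, so T₂ = T₁ (P₂/P₁)^((γ−1)/γ).
T₂ = 267 × (13.4/0.525)^(0.237) = 574.7 K.

T₂ ≈ 575 K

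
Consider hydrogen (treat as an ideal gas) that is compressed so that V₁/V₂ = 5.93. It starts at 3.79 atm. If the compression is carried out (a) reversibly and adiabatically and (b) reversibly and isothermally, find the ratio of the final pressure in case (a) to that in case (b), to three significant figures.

P_adiabatic / P_isothermal ≈ 2.04

For a diatomic ideal gas γ = 7/5.
Isothermal: P_b = P₁(V₁/V₂) = 3.79×5.93.
Adiabatic: P_a = P₁(V₁/V₂)^γ = 3.79×5.93^(7/5).
P_a/P_b = (V₁/V₂)^(γ−1) = 5.93^(2/5) = 2.038.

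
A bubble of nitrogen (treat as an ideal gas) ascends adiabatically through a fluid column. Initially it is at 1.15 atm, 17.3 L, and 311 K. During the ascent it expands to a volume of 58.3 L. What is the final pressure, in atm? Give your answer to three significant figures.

Adiabatic: P₁V₁^γ = P₂V₂^γ ⇒ P₂ = P₁ (V₁/V₂)^γ.
γ = 7/5 for a diatomic ideal gas.
P₂ = 1.15 × (17.3/58.3)^(7/5) = 0.2099 atm.

P₂ ≈ 0.210 atm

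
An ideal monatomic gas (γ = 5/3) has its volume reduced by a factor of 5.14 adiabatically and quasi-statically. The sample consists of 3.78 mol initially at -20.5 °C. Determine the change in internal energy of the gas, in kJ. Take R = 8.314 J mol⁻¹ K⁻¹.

For a reversible adiabat TV^(γ−1) is constant, so T₂ = T₁ (V₁/V₂)^(γ−1).
T₁ = -20.5 °C = 252.6 K.
T₂ = 252.6 × 5.14^(2/3) = 752.5 K.
Q = 0, so ΔU = W_on_gas = nCᵥΔT with Cᵥ = R/(γ−1) = 12.47 J/(mol·K).
ΔU = 3.78 × 12.47 × (752.5 − 252.6) = 23560 J.

ΔU ≈ 23.6 kJ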